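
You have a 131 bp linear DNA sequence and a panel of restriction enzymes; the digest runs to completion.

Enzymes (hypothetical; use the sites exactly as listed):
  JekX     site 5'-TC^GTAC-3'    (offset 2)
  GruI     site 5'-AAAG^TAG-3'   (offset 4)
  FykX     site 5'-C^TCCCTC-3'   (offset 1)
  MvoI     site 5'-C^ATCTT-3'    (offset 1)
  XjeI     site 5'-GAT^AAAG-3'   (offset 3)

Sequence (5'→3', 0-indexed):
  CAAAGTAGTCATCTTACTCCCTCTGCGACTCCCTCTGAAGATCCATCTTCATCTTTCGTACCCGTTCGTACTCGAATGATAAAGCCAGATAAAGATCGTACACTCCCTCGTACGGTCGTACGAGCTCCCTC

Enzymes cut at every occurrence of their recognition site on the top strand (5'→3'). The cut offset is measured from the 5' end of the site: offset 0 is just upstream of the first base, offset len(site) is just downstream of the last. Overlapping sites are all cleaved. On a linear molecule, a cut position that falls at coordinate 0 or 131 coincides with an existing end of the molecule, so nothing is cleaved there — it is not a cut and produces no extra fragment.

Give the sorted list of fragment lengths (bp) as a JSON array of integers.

[5,5,6,6,6,6,7,7,7,8,8,10,10,12,13,15]

Scan for sites:
  JekX (TCGTAC, off=2): starts [55, 65, 95, 107, 115] → cuts [57, 67, 97, 109, 117]
  GruI (AAAGTAG, off=4): starts [1] → cuts [5]
  FykX (CTCCCTC, off=1): starts [16, 28, 102, 124] → cuts [17, 29, 103, 125]
  MvoI (CATCTT, off=1): starts [9, 43, 49] → cuts [10, 44, 50]
  XjeI (GATAAAG, off=3): starts [77, 87] → cuts [80, 90]

All cut coordinates (distinct, sorted): [5, 10, 17, 29, 44, 50, 57, 67, 80, 90, 97, 103, 109, 117, 125]

Fragment lengths:
  [0,5): 5 bp
  [5,10): 5 bp
  [10,17): 7 bp
  [17,29): 12 bp
  [29,44): 15 bp
  [44,50): 6 bp
  [50,57): 7 bp
  [57,67): 10 bp
  [67,80): 13 bp
  [80,90): 10 bp
  [90,97): 7 bp
  [97,103): 6 bp
  [103,109): 6 bp
  [109,117): 8 bp
  [117,125): 8 bp
  [125,131): 6 bp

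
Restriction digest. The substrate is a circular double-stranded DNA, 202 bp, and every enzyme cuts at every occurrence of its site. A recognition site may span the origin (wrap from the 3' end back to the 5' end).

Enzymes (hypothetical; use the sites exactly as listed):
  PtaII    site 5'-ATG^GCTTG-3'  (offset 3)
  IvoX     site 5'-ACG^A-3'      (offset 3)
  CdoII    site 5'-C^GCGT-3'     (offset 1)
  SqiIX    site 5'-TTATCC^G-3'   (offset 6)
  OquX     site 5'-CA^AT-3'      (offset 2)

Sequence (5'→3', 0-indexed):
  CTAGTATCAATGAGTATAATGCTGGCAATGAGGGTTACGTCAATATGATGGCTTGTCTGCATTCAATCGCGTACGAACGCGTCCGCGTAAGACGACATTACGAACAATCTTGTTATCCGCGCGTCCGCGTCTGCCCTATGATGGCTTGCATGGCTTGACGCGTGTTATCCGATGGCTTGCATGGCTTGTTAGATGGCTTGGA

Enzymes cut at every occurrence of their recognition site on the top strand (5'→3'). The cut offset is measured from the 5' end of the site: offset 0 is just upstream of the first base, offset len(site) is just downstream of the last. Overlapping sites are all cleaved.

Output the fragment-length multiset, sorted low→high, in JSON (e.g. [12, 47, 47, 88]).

[2,3,3,4,4,6,6,7,7,8,8,9,9,10,11,12,12,15,15,16,17,18]

Site scan:
  PtaII (ATGGCTTG, off=3): starts [47, 140, 149, 171, 180, 192] → cuts [50, 143, 152, 174, 183, 195]
  IvoX (ACGA, off=3): starts [72, 91, 99] → cuts [75, 94, 102]
  CdoII (CGCGT, off=1): starts [67, 77, 83, 119, 125, 158] → cuts [68, 78, 84, 120, 126, 159]
  SqiIX (TTATCCG, off=6): starts [112, 164] → cuts [118, 170]
  OquX (CAAT, off=2): starts [7, 25, 40, 63, 104] → cuts [9, 27, 42, 65, 106]

All cut coordinates (distinct, sorted): [9, 27, 42, 50, 65, 68, 75, 78, 84, 94, 102, 106, 118, 120, 126, 143, 152, 159, 170, 174, 183, 195]

Fragments:
  9→27: 18 bp
  27→42: 15 bp
  42→50: 8 bp
  50→65: 15 bp
  65→68: 3 bp
  68→75: 7 bp
  75→78: 3 bp
  78→84: 6 bp
  84→94: 10 bp
  94→102: 8 bp
  102→106: 4 bp
  106→118: 12 bp
  118→120: 2 bp
  120→126: 6 bp
  126→143: 17 bp
  143→152: 9 bp
  152→159: 7 bp
  159→170: 11 bp
  170→174: 4 bp
  174→183: 9 bp
  183→195: 12 bp
  195→9 (wrap): 202-195+9 = 16 bp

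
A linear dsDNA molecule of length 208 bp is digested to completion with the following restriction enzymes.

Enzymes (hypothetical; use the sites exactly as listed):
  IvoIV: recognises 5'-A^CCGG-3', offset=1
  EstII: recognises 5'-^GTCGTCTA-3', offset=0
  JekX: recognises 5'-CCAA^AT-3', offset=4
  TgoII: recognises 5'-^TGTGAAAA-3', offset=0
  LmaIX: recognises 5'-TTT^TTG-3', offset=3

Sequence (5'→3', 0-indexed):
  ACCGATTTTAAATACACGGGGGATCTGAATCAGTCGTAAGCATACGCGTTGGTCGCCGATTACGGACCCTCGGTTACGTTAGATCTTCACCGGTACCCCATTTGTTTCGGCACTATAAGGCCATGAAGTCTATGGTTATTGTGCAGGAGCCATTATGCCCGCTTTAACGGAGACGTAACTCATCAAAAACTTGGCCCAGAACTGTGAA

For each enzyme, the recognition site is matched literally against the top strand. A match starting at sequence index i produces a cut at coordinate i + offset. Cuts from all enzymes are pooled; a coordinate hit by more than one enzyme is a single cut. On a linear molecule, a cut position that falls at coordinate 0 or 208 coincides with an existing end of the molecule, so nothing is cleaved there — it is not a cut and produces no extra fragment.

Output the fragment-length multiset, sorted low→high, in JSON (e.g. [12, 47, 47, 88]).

Per-enzyme occurrences:
  IvoIV (ACCGG, off=1): starts [88] → cuts [89]
  EstII (GTCGTCTA, off=0): no sites
  JekX (CCAAAT, off=4): no sites
  TgoII (TGTGAAAA, off=0): no sites
  LmaIX (TTTTTG, off=3): no sites

All cut coordinates (distinct, sorted): [89]

Fragments:
  [0,89): 89 bp
  [89,208): 119 bp

[89,119]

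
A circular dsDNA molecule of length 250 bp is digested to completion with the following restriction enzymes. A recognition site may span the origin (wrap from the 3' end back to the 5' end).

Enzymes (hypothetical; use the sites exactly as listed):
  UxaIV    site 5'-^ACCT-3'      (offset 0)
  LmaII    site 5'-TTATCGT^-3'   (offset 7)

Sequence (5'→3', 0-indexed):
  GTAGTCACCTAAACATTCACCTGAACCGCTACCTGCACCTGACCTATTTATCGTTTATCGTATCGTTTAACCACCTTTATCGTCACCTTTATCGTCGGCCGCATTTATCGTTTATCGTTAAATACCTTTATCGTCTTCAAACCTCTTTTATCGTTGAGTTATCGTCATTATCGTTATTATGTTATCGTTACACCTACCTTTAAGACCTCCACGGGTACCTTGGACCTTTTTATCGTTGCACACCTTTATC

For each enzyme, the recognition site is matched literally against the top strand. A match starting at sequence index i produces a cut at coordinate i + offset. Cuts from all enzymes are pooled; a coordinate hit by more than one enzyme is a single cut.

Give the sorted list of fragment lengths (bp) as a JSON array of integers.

[1,3,4,4,5,5,5,6,6,7,7,7,9,9,11,11,11,11,11,11,12,12,12,13,13,14,14,16]

Site scan:
  UxaIV (ACCT, off=0): starts [6, 18, 30, 36, 41, 72, 84, 123, 140, 191, 195, 204, 216, 223, 241] → cuts [6, 18, 30, 36, 41, 72, 84, 123, 140, 191, 195, 204, 216, 223, 241]
  LmaII (TTATCGT, off=7): starts [47, 54, 76, 88, 104, 111, 127, 147, 158, 167, 181, 229, 245] → cuts [2, 54, 61, 83, 95, 111, 118, 134, 154, 165, 174, 188, 236]

All cut coordinates (distinct, sorted): [2, 6, 18, 30, 36, 41, 54, 61, 72, 83, 84, 95, 111, 118, 123, 134, 140, 154, 165, 174, 188, 191, 195, 204, 216, 223, 236, 241]

Fragments:
  2→6: 4 bp
  6→18: 12 bp
  18→30: 12 bp
  30→36: 6 bp
  36→41: 5 bp
  41→54: 13 bp
  54→61: 7 bp
  61→72: 11 bp
  72→83: 11 bp
  83→84: 1 bp
  84→95: 11 bp
  95→111: 16 bp
  111→118: 7 bp
  118→123: 5 bp
  123→134: 11 bp
  134→140: 6 bp
  140→154: 14 bp
  154→165: 11 bp
  165→174: 9 bp
  174→188: 14 bp
  188→191: 3 bp
  191→195: 4 bp
  195→204: 9 bp
  204→216: 12 bp
  216→223: 7 bp
  223→236: 13 bp
  236→241: 5 bp
  241→2 (wrap): 250-241+2 = 11 bp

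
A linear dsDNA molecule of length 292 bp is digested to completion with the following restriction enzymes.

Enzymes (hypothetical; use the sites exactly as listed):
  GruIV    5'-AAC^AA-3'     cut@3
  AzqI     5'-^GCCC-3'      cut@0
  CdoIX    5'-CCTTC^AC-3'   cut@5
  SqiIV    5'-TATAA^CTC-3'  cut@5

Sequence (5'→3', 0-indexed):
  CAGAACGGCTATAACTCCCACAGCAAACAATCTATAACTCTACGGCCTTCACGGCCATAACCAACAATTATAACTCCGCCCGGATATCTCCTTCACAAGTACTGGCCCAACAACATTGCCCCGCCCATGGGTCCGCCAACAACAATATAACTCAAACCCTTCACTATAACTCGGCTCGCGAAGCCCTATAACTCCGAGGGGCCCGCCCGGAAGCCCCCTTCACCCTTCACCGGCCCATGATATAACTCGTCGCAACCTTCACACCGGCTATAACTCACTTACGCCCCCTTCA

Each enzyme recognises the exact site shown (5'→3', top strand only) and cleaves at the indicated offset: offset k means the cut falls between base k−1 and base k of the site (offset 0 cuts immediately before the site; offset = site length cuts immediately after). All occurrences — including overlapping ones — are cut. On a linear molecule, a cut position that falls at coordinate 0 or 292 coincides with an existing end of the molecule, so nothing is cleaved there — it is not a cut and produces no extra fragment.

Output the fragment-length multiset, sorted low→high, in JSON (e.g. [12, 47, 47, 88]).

[3,4,4,4,5,6,7,7,7,7,8,8,9,9,9,9,9,10,10,12,13,13,13,13,14,14,15,15,17,18]

Site scan:
  GruIV AACAA/3: at [25, 62, 108, 137, 140] ⇒ [28, 65, 111, 140, 143]
  AzqI GCCC/0: at [77, 104, 117, 122, 182, 200, 204, 212, 232, 282] ⇒ [77, 104, 117, 122, 182, 200, 204, 212, 232, 282]
  CdoIX CCTTCAC/5: at [45, 89, 157, 216, 223, 255] ⇒ [50, 94, 162, 221, 228, 260]
  SqiIV TATAACTC/5: at [9, 32, 68, 145, 164, 186, 240, 268] ⇒ [14, 37, 73, 150, 169, 191, 245, 273]

Pooled cuts: [14, 28, 37, 50, 65, 73, 77, 94, 104, 111, 117, 122, 140, 143, 150, 162, 169, 182, 191, 200, 204, 212, 221, 228, 232, 245, 260, 273, 282]

Fragments:
  [0,14): 14 bp
  [14,28): 14 bp
  [28,37): 9 bp
  [37,50): 13 bp
  [50,65): 15 bp
  [65,73): 8 bp
  [73,77): 4 bp
  [77,94): 17 bp
  [94,104): 10 bp
  [104,111): 7 bp
  [111,117): 6 bp
  [117,122): 5 bp
  [122,140): 18 bp
  [140,143): 3 bp
  [143,150): 7 bp
  [150,162): 12 bp
  [162,169): 7 bp
  [169,182): 13 bp
  [182,191): 9 bp
  [191,200): 9 bp
  [200,204): 4 bp
  [204,212): 8 bp
  [212,221): 9 bp
  [221,228): 7 bp
  [228,232): 4 bp
  [232,245): 13 bp
  [245,260): 15 bp
  [260,273): 13 bp
  [273,282): 9 bp
  [282,292): 10 bp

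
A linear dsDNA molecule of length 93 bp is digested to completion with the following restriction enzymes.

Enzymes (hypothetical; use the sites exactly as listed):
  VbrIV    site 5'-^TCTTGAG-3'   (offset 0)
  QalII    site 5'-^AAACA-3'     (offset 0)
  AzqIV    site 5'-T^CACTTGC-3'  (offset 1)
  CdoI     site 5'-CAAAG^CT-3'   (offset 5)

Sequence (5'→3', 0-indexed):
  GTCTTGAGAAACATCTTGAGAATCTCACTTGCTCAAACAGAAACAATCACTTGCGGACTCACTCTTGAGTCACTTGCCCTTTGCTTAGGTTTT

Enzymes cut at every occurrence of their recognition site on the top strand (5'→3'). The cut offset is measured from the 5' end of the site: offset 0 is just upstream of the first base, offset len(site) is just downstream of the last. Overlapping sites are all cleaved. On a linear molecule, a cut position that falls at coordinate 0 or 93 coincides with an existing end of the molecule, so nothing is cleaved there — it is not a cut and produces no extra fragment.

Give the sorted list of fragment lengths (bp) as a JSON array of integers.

[1,5,6,7,7,8,9,12,15,23]

Per-enzyme occurrences:
  VbrIV (TCTTGAG, off=0): starts [1, 13, 62] → cuts [1, 13, 62]
  QalII (AAACA, off=0): starts [8, 34, 40] → cuts [8, 34, 40]
  AzqIV (TCACTTGC, off=1): starts [24, 46, 69] → cuts [25, 47, 70]
  CdoI (CAAAGCT, off=5): no sites

All cut coordinates (distinct, sorted): [1, 8, 13, 25, 34, 40, 47, 62, 70]

Fragment lengths:
  [0,1): 1 bp
  [1,8): 7 bp
  [8,13): 5 bp
  [13,25): 12 bp
  [25,34): 9 bp
  [34,40): 6 bp
  [40,47): 7 bp
  [47,62): 15 bp
  [62,70): 8 bp
  [70,93): 23 bp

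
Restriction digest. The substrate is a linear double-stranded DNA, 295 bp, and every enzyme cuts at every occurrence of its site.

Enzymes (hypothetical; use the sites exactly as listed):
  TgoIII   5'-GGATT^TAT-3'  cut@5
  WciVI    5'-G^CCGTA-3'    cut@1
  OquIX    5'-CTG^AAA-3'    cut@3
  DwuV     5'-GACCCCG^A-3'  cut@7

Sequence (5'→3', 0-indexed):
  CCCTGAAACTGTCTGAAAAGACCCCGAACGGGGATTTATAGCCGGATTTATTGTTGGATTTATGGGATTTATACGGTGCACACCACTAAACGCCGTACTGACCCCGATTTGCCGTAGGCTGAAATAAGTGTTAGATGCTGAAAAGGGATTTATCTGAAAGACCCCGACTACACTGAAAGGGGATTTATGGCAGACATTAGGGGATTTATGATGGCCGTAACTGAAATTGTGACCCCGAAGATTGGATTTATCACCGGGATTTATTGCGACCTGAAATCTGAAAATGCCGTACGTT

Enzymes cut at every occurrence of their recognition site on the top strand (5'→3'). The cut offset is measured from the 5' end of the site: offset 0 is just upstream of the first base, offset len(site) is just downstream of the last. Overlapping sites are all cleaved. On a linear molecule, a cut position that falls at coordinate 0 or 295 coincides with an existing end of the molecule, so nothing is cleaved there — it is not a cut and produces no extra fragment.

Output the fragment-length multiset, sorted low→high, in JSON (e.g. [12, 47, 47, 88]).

Site scan:
  TgoIII GGATTTAT/5: at [31, 43, 55, 64, 145, 180, 201, 243, 256] ⇒ [36, 48, 60, 69, 150, 185, 206, 248, 261]
  WciVI GCCGTA/1: at [91, 110, 213, 285] ⇒ [92, 111, 214, 286]
  OquIX CTGAAA/3: at [2, 12, 118, 137, 153, 172, 220, 270, 277] ⇒ [5, 15, 121, 140, 156, 175, 223, 273, 280]
  DwuV GACCCCGA/7: at [19, 99, 159, 230] ⇒ [26, 106, 166, 237]

All cut coordinates (distinct, sorted): [5, 15, 26, 36, 48, 60, 69, 92, 106, 111, 121, 140, 150, 156, 166, 175, 185, 206, 214, 223, 237, 248, 261, 273, 280, 286]

Fragment lengths:
  [0,5): 5 bp
  [5,15): 10 bp
  [15,26): 11 bp
  [26,36): 10 bp
  [36,48): 12 bp
  [48,60): 12 bp
  [60,69): 9 bp
  [69,92): 23 bp
  [92,106): 14 bp
  [106,111): 5 bp
  [111,121): 10 bp
  [121,140): 19 bp
  [140,150): 10 bp
  [150,156): 6 bp
  [156,166): 10 bp
  [166,175): 9 bp
  [175,185): 10 bp
  [185,206): 21 bp
  [206,214): 8 bp
  [214,223): 9 bp
  [223,237): 14 bp
  [237,248): 11 bp
  [248,261): 13 bp
  [261,273): 12 bp
  [273,280): 7 bp
  [280,286): 6 bp
  [286,295): 9 bp

[5,5,6,6,7,8,9,9,9,9,10,10,10,10,10,10,11,11,12,12,12,13,14,14,19,21,23]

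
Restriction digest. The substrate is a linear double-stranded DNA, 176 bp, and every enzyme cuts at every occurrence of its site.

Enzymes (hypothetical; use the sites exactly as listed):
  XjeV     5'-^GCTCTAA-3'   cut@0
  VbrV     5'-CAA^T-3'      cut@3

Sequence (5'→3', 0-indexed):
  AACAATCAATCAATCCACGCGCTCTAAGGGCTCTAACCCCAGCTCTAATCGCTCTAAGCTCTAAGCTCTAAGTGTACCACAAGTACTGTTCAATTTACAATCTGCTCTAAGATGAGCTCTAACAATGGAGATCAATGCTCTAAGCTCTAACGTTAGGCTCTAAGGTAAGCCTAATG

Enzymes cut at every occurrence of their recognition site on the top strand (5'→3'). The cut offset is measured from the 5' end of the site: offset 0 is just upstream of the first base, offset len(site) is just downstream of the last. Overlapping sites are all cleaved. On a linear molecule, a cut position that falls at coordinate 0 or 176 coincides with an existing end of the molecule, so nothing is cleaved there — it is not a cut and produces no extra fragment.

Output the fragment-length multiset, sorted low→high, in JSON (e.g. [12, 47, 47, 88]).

[1,3,4,4,5,7,7,7,7,7,9,9,10,10,12,12,13,20,29]

Scan for sites:
  XjeV GCTCTAA/0: at [20, 29, 41, 50, 57, 64, 103, 115, 136, 143, 156] ⇒ [20, 29, 41, 50, 57, 64, 103, 115, 136, 143, 156]
  VbrV CAAT/3: at [2, 6, 10, 90, 97, 122, 132] ⇒ [5, 9, 13, 93, 100, 125, 135]

Pooled cuts: [5, 9, 13, 20, 29, 41, 50, 57, 64, 93, 100, 103, 115, 125, 135, 136, 143, 156]

Fragments:
  [0,5): 5 bp
  [5,9): 4 bp
  [9,13): 4 bp
  [13,20): 7 bp
  [20,29): 9 bp
  [29,41): 12 bp
  [41,50): 9 bp
  [50,57): 7 bp
  [57,64): 7 bp
  [64,93): 29 bp
  [93,100): 7 bp
  [100,103): 3 bp
  [103,115): 12 bp
  [115,125): 10 bp
  [125,135): 10 bp
  [135,136): 1 bp
  [136,143): 7 bp
  [143,156): 13 bp
  [156,176): 20 bp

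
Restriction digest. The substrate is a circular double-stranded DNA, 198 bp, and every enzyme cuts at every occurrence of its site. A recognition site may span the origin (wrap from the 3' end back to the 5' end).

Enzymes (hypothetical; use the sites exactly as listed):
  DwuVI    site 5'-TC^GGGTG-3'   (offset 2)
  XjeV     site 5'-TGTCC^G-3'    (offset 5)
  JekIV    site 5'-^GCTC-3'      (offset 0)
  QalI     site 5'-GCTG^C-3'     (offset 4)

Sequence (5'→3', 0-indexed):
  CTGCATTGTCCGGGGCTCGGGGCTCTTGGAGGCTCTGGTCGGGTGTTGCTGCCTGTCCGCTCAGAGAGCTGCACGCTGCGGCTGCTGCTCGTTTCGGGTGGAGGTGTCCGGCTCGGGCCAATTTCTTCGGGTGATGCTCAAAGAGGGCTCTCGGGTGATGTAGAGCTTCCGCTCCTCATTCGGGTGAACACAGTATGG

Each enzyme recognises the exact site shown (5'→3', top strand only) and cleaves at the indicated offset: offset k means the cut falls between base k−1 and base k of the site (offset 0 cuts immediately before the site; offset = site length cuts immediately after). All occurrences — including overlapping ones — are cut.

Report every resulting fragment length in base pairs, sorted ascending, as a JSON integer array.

Site scan:
  DwuVI TCGGGTG/2: at [38, 93, 126, 150, 179] ⇒ [40, 95, 128, 152, 181]
  XjeV TGTCCG/5: at [6, 53, 104] ⇒ [11, 58, 109]
  JekIV GCTC/0: at [14, 21, 31, 58, 86, 110, 135, 146, 170] ⇒ [14, 21, 31, 58, 86, 110, 135, 146, 170]
  QalI GCTGC/4: at [47, 67, 74, 80, 83, 197] ⇒ [3, 51, 71, 78, 84, 87]

All cut coordinates (distinct, sorted): [3, 11, 14, 21, 31, 40, 51, 58, 71, 78, 84, 86, 87, 95, 109, 110, 128, 135, 146, 152, 170, 181]

Fragments:
  3→11: 8 bp
  11→14: 3 bp
  14→21: 7 bp
  21→31: 10 bp
  31→40: 9 bp
  40→51: 11 bp
  51→58: 7 bp
  58→71: 13 bp
  71→78: 7 bp
  78→84: 6 bp
  84→86: 2 bp
  86→87: 1 bp
  87→95: 8 bp
  95→109: 14 bp
  109→110: 1 bp
  110→128: 18 bp
  128→135: 7 bp
  135→146: 11 bp
  146→152: 6 bp
  152→170: 18 bp
  170→181: 11 bp
  181→3 (wrap): 198-181+3 = 20 bp

[1,1,2,3,6,6,7,7,7,7,8,8,9,10,11,11,11,13,14,18,18,20]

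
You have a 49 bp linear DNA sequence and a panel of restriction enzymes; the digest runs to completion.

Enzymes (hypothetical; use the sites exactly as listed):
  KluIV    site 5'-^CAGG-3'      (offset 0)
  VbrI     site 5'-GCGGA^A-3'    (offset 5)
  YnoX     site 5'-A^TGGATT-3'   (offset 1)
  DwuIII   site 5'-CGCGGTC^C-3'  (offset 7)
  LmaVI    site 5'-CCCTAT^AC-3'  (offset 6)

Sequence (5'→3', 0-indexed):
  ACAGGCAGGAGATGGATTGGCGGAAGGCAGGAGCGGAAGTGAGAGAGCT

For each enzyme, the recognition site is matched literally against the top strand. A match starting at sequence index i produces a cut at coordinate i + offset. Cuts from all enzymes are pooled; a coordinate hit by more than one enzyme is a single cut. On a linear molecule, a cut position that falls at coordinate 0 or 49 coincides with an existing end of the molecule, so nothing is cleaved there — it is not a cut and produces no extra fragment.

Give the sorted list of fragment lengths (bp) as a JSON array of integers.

Scan for sites:
  KluIV CAGG/0: at [1, 5, 27] ⇒ [1, 5, 27]
  VbrI GCGGAA/5: at [19, 32] ⇒ [24, 37]
  YnoX ATGGATT/1: at [11] ⇒ [12]
  DwuIII (CGCGGTCC, off=7): no sites
  LmaVI (CCCTATAC, off=6): no sites

Pooled cuts: [1, 5, 12, 24, 27, 37]

Fragments:
  [0,1): 1 bp
  [1,5): 4 bp
  [5,12): 7 bp
  [12,24): 12 bp
  [24,27): 3 bp
  [27,37): 10 bp
  [37,49): 12 bp

[1,3,4,7,10,12,12]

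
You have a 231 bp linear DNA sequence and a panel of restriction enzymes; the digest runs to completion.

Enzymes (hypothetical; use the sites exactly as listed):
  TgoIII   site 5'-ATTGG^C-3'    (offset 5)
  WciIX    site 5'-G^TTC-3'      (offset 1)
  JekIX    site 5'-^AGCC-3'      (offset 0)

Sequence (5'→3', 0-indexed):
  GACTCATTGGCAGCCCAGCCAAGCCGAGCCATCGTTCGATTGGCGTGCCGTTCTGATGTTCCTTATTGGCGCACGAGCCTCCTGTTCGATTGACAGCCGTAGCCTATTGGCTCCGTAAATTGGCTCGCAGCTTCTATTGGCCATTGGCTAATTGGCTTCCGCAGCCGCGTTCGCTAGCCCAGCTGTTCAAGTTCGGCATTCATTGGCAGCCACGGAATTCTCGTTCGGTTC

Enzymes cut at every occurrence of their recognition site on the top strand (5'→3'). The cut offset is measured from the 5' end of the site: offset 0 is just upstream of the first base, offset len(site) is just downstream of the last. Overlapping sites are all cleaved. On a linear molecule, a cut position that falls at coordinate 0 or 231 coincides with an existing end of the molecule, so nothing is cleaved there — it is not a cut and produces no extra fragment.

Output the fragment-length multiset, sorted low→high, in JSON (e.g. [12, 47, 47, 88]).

Scan for sites:
  TgoIII ATTGGC/5: at [5, 38, 64, 105, 118, 135, 142, 150, 201] ⇒ [10, 43, 69, 110, 123, 140, 147, 155, 206]
  WciIX GTTC/1: at [33, 49, 57, 83, 168, 184, 190, 222, 227] ⇒ [34, 50, 58, 84, 169, 185, 191, 223, 228]
  JekIX AGCC/0: at [11, 16, 21, 26, 75, 94, 100, 162, 175, 207] ⇒ [11, 16, 21, 26, 75, 94, 100, 162, 175, 207]

All cut coordinates (distinct, sorted): [10, 11, 16, 21, 26, 34, 43, 50, 58, 69, 75, 84, 94, 100, 110, 123, 140, 147, 155, 162, 169, 175, 185, 191, 206, 207, 223, 228]

Fragments:
  [0,10): 10 bp
  [10,11): 1 bp
  [11,16): 5 bp
  [16,21): 5 bp
  [21,26): 5 bp
  [26,34): 8 bp
  [34,43): 9 bp
  [43,50): 7 bp
  [50,58): 8 bp
  [58,69): 11 bp
  [69,75): 6 bp
  [75,84): 9 bp
  [84,94): 10 bp
  [94,100): 6 bp
  [100,110): 10 bp
  [110,123): 13 bp
  [123,140): 17 bp
  [140,147): 7 bp
  [147,155): 8 bp
  [155,162): 7 bp
  [162,169): 7 bp
  [169,175): 6 bp
  [175,185): 10 bp
  [185,191): 6 bp
  [191,206): 15 bp
  [206,207): 1 bp
  [207,223): 16 bp
  [223,228): 5 bp
  [228,231): 3 bp

[1,1,3,5,5,5,5,6,6,6,6,7,7,7,7,8,8,8,9,9,10,10,10,10,11,13,15,16,17]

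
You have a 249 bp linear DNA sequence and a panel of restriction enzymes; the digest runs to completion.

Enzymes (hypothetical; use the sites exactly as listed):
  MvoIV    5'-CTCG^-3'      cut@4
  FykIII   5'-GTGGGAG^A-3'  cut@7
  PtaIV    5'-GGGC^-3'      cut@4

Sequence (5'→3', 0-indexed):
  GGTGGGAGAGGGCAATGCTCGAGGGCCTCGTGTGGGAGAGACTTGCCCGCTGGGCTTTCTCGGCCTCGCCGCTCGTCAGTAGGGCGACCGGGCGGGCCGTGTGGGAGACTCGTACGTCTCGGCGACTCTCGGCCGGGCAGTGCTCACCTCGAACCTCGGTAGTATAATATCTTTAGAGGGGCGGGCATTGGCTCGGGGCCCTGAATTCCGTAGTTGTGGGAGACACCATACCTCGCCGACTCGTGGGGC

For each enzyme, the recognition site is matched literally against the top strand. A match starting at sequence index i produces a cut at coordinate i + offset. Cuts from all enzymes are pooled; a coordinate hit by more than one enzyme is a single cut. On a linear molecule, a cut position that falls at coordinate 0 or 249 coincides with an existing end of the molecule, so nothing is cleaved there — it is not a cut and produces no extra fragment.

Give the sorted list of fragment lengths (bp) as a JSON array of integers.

[4,4,4,4,5,5,5,6,6,7,7,7,7,8,8,8,8,8,9,9,10,10,10,13,13,17,23,24]

Per-enzyme occurrences:
  MvoIV (CTCG, off=4): starts [17, 26, 58, 64, 71, 108, 117, 127, 147, 154, 191, 231, 239] → cuts [21, 30, 62, 68, 75, 112, 121, 131, 151, 158, 195, 235, 243]
  FykIII (GTGGGAGA, off=7): starts [1, 31, 100, 215] → cuts [8, 38, 107, 222]
  PtaIV (GGGC, off=4): starts [9, 22, 51, 81, 89, 93, 134, 178, 182, 195, 245] → cuts [13, 26, 55, 85, 93, 97, 138, 182, 186, 199] (position 249 is a terminus of the linear molecule — no cut)

All cut coordinates (distinct, sorted): [8, 13, 21, 26, 30, 38, 55, 62, 68, 75, 85, 93, 97, 107, 112, 121, 131, 138, 151, 158, 182, 186, 195, 199, 222, 235, 243]

Fragment lengths:
  [0,8): 8 bp
  [8,13): 5 bp
  [13,21): 8 bp
  [21,26): 5 bp
  [26,30): 4 bp
  [30,38): 8 bp
  [38,55): 17 bp
  [55,62): 7 bp
  [62,68): 6 bp
  [68,75): 7 bp
  [75,85): 10 bp
  [85,93): 8 bp
  [93,97): 4 bp
  [97,107): 10 bp
  [107,112): 5 bp
  [112,121): 9 bp
  [121,131): 10 bp
  [131,138): 7 bp
  [138,151): 13 bp
  [151,158): 7 bp
  [158,182): 24 bp
  [182,186): 4 bp
  [186,195): 9 bp
  [195,199): 4 bp
  [199,222): 23 bp
  [222,235): 13 bp
  [235,243): 8 bp
  [243,249): 6 bp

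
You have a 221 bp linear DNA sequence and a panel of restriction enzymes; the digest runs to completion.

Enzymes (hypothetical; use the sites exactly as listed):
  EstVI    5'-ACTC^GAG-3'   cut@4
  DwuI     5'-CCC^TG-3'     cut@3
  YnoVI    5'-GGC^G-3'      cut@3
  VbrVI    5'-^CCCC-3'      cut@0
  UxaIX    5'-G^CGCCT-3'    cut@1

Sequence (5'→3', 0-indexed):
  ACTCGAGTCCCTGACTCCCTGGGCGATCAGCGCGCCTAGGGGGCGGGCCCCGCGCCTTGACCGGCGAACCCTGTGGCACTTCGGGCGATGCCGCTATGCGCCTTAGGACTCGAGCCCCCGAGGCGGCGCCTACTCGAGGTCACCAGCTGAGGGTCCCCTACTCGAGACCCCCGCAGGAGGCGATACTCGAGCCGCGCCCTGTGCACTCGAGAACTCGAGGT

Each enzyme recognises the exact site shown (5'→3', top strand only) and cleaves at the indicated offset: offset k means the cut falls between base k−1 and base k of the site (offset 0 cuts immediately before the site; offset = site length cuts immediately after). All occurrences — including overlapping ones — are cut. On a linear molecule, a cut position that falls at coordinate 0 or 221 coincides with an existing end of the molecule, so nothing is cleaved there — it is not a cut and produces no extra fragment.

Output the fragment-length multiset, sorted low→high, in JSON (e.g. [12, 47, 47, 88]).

[1,1,1,2,3,3,4,4,5,5,5,6,7,7,8,8,8,8,9,9,9,11,12,12,13,13,13,15,19]

Per-enzyme occurrences:
  EstVI ACTCGAG/4: at [0, 107, 131, 159, 184, 204, 212] ⇒ [4, 111, 135, 163, 188, 208, 216]
  DwuI CCCTG/3: at [8, 16, 68, 196] ⇒ [11, 19, 71, 199]
  YnoVI GGCG/3: at [21, 41, 62, 83, 121, 124, 178] ⇒ [24, 44, 65, 86, 124, 127, 181]
  VbrVI CCCC/0: at [47, 114, 115, 154, 167, 168] ⇒ [47, 114, 115, 154, 167, 168]
  UxaIX GCGCCT/1: at [31, 51, 97, 125] ⇒ [32, 52, 98, 126]

Pooled cuts: [4, 11, 19, 24, 32, 44, 47, 52, 65, 71, 86, 98, 111, 114, 115, 124, 126, 127, 135, 154, 163, 167, 168, 181, 188, 199, 208, 216]

Fragments:
  [0,4): 4 bp
  [4,11): 7 bp
  [11,19): 8 bp
  [19,24): 5 bp
  [24,32): 8 bp
  [32,44): 12 bp
  [44,47): 3 bp
  [47,52): 5 bp
  [52,65): 13 bp
  [65,71): 6 bp
  [71,86): 15 bp
  [86,98): 12 bp
  [98,111): 13 bp
  [111,114): 3 bp
  [114,115): 1 bp
  [115,124): 9 bp
  [124,126): 2 bp
  [126,127): 1 bp
  [127,135): 8 bp
  [135,154): 19 bp
  [154,163): 9 bp
  [163,167): 4 bp
  [167,168): 1 bp
  [168,181): 13 bp
  [181,188): 7 bp
  [188,199): 11 bp
  [199,208): 9 bp
  [208,216): 8 bp
  [216,221): 5 bp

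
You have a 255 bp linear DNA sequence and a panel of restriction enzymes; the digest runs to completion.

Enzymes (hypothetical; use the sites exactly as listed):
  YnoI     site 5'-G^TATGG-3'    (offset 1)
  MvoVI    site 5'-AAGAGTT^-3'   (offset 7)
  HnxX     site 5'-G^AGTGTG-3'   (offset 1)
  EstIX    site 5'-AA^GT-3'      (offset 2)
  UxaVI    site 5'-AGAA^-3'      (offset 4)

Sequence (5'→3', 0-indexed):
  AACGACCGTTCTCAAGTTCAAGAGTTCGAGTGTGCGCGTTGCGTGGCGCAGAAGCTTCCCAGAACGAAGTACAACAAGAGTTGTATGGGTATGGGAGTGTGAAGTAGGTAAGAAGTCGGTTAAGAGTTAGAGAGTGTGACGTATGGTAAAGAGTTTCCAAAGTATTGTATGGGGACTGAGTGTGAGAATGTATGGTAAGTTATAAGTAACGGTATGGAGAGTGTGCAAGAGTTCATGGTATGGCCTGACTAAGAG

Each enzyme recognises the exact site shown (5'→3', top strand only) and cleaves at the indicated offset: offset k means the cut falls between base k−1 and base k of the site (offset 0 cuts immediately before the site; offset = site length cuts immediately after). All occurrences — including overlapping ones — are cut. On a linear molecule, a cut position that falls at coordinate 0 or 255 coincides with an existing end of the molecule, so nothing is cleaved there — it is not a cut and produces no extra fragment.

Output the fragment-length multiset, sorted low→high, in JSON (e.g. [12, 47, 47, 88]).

[1,2,2,4,4,5,6,6,6,6,7,7,7,8,8,9,10,11,11,11,11,14,14,14,14,15,17,25]

Site scan:
  YnoI (GTATGG, off=1): starts [82, 88, 140, 166, 189, 211, 237] → cuts [83, 89, 141, 167, 190, 212, 238]
  MvoVI (AAGAGTT, off=7): starts [19, 75, 121, 148, 226] → cuts [26, 82, 128, 155, 233]
  HnxX (GAGTGTG, off=1): starts [27, 94, 131, 177, 218] → cuts [28, 95, 132, 178, 219]
  EstIX (AAGT, off=2): starts [13, 66, 101, 112, 159, 196, 203] → cuts [15, 68, 103, 114, 161, 198, 205]
  UxaVI (AGAA, off=4): starts [49, 60, 110, 184] → cuts [53, 64, 114, 188]

Pooled cuts: [15, 26, 28, 53, 64, 68, 82, 83, 89, 95, 103, 114, 128, 132, 141, 155, 161, 167, 178, 188, 190, 198, 205, 212, 219, 233, 238]

Fragment lengths:
  [0,15): 15 bp
  [15,26): 11 bp
  [26,28): 2 bp
  [28,53): 25 bp
  [53,64): 11 bp
  [64,68): 4 bp
  [68,82): 14 bp
  [82,83): 1 bp
  [83,89): 6 bp
  [89,95): 6 bp
  [95,103): 8 bp
  [103,114): 11 bp
  [114,128): 14 bp
  [128,132): 4 bp
  [132,141): 9 bp
  [141,155): 14 bp
  [155,161): 6 bp
  [161,167): 6 bp
  [167,178): 11 bp
  [178,188): 10 bp
  [188,190): 2 bp
  [190,198): 8 bp
  [198,205): 7 bp
  [205,212): 7 bp
  [212,219): 7 bp
  [219,233): 14 bp
  [233,238): 5 bp
  [238,255): 17 bp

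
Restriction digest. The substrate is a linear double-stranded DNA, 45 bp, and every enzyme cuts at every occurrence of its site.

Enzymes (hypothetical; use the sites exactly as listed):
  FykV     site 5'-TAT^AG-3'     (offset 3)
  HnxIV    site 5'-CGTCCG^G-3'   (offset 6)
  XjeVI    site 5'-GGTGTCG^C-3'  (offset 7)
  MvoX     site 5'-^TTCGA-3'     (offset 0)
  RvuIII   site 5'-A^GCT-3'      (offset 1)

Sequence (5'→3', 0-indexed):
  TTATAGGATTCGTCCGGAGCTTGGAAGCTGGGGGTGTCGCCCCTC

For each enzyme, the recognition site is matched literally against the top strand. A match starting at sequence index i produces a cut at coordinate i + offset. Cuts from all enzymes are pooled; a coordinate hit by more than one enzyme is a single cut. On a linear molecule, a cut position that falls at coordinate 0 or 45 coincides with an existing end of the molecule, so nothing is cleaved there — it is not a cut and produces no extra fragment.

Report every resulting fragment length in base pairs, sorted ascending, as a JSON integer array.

[2,4,6,8,12,13]

Per-enzyme occurrences:
  FykV (TATAG, off=3): starts [1] → cuts [4]
  HnxIV (CGTCCGG, off=6): starts [10] → cuts [16]
  XjeVI (GGTGTCGC, off=7): starts [32] → cuts [39]
  MvoX (TTCGA, off=0): no sites
  RvuIII (AGCT, off=1): starts [17, 25] → cuts [18, 26]

All cut coordinates (distinct, sorted): [4, 16, 18, 26, 39]

Fragments:
  [0,4): 4 bp
  [4,16): 12 bp
  [16,18): 2 bp
  [18,26): 8 bp
  [26,39): 13 bp
  [39,45): 6 bp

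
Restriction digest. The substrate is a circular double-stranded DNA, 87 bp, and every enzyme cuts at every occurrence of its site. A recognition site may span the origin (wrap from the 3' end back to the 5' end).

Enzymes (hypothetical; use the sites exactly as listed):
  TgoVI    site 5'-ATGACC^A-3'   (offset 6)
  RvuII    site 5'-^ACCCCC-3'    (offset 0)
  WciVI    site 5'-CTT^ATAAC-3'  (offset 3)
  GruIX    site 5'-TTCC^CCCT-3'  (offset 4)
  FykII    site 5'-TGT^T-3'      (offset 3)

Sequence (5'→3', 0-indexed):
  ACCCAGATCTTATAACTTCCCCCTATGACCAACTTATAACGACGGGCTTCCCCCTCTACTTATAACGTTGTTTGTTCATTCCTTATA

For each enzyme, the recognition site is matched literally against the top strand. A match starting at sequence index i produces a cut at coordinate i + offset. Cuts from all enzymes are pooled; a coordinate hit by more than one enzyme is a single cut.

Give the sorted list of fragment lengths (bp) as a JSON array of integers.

Site scan:
  TgoVI ATGACCA/6: at [24] ⇒ [30]
  RvuII (ACCCCC, off=0): no sites
  WciVI CTTATAAC/3: at [8, 32, 58, 81] ⇒ [11, 35, 61, 84]
  GruIX TTCCCCCT/4: at [16, 47] ⇒ [20, 51]
  FykII TGTT/3: at [68, 72] ⇒ [71, 75]

Pooled cuts: [11, 20, 30, 35, 51, 61, 71, 75, 84]

Fragments:
  11→20: 9 bp
  20→30: 10 bp
  30→35: 5 bp
  35→51: 16 bp
  51→61: 10 bp
  61→71: 10 bp
  71→75: 4 bp
  75→84: 9 bp
  84→11 (wrap): 87-84+11 = 14 bp

[4,5,9,9,10,10,10,14,16]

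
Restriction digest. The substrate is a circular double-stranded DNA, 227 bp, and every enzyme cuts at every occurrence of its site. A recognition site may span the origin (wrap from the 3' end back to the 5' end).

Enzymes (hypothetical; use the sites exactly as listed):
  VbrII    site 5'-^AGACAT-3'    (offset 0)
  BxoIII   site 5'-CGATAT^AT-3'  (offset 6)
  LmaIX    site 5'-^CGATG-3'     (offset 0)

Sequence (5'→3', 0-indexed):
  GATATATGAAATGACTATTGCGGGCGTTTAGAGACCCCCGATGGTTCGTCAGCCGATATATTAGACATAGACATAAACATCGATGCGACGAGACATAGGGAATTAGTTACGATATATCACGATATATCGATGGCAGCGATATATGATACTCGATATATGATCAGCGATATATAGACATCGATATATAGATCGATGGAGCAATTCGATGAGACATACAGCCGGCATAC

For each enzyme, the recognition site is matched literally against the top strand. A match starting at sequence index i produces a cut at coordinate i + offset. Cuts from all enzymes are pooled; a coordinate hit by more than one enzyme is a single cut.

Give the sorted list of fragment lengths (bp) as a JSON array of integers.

[2,2,3,5,6,6,10,10,12,12,13,14,14,15,21,24,25,33]

Scan for sites:
  VbrII (AGACAT, off=0): starts [62, 68, 90, 172, 208] → cuts [62, 68, 90, 172, 208]
  BxoIII (CGATATAT, off=6): starts [53, 109, 119, 136, 150, 164, 178, 226] → cuts [5, 59, 115, 125, 142, 156, 170, 184]
  LmaIX (CGATG, off=0): starts [38, 80, 127, 190, 203] → cuts [38, 80, 127, 190, 203]

Pooled cuts: [5, 38, 59, 62, 68, 80, 90, 115, 125, 127, 142, 156, 170, 172, 184, 190, 203, 208]

Fragments:
  5→38: 33 bp
  38→59: 21 bp
  59→62: 3 bp
  62→68: 6 bp
  68→80: 12 bp
  80→90: 10 bp
  90→115: 25 bp
  115→125: 10 bp
  125→127: 2 bp
  127→142: 15 bp
  142→156: 14 bp
  156→170: 14 bp
  170→172: 2 bp
  172→184: 12 bp
  184→190: 6 bp
  190→203: 13 bp
  203→208: 5 bp
  208→5 (wrap): 227-208+5 = 24 bp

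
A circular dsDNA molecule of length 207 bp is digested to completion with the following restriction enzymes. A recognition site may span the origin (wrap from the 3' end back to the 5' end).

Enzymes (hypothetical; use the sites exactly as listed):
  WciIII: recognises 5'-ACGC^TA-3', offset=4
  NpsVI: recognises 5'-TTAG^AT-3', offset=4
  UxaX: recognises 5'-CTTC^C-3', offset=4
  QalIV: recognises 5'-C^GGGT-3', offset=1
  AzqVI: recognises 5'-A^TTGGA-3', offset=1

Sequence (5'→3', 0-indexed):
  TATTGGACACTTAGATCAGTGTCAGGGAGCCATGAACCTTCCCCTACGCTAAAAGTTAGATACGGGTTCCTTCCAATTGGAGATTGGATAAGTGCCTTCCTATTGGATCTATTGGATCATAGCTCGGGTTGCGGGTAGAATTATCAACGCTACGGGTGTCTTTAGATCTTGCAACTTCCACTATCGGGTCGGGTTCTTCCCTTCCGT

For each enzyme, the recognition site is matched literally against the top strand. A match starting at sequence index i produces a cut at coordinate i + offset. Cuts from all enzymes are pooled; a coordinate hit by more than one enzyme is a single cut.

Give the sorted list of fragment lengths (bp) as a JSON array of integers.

Site scan:
  WciIII (ACGCTA, off=4): starts [45, 146] → cuts [49, 150]
  NpsVI (TTAGAT, off=4): starts [10, 55, 161] → cuts [14, 59, 165]
  UxaX (CTTCC, off=4): starts [37, 69, 95, 174, 195, 200] → cuts [41, 73, 99, 178, 199, 204]
  QalIV (CGGGT, off=1): starts [62, 124, 131, 152, 184, 189] → cuts [63, 125, 132, 153, 185, 190]
  AzqVI (ATTGGA, off=1): starts [1, 75, 82, 101, 110] → cuts [2, 76, 83, 102, 111]

Pooled cuts: [2, 14, 41, 49, 59, 63, 73, 76, 83, 99, 102, 111, 125, 132, 150, 153, 165, 178, 185, 190, 199, 204]

Fragments:
  2→14: 12 bp
  14→41: 27 bp
  41→49: 8 bp
  49→59: 10 bp
  59→63: 4 bp
  63→73: 10 bp
  73→76: 3 bp
  76→83: 7 bp
  83→99: 16 bp
  99→102: 3 bp
  102→111: 9 bp
  111→125: 14 bp
  125→132: 7 bp
  132→150: 18 bp
  150→153: 3 bp
  153→165: 12 bp
  165→178: 13 bp
  178→185: 7 bp
  185→190: 5 bp
  190→199: 9 bp
  199→204: 5 bp
  204→2 (wrap): 207-204+2 = 5 bp

[3,3,3,4,5,5,5,7,7,7,8,9,9,10,10,12,12,13,14,16,18,27]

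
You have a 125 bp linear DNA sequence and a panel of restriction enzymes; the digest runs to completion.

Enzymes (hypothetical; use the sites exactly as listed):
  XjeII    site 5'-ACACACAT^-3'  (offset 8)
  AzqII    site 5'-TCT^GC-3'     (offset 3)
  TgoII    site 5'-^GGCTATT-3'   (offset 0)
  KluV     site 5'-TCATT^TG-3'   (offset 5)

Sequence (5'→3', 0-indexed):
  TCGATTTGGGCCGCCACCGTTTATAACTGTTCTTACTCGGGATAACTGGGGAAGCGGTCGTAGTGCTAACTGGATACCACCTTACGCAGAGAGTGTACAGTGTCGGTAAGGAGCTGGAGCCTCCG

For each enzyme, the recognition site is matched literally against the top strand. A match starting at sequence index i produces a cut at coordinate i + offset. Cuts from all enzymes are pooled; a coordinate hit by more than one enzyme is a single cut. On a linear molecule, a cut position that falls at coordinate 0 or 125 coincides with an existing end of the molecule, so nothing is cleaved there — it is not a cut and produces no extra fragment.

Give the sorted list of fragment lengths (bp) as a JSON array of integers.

[125]

Scan for sites:
  XjeII (ACACACAT, off=8): no sites
  AzqII (TCTGC, off=3): no sites
  TgoII (GGCTATT, off=0): no sites
  KluV (TCATTTG, off=5): no sites

All cut coordinates (distinct, sorted): ∅

Fragment lengths:
  no cuts → one linear fragment of 125 bp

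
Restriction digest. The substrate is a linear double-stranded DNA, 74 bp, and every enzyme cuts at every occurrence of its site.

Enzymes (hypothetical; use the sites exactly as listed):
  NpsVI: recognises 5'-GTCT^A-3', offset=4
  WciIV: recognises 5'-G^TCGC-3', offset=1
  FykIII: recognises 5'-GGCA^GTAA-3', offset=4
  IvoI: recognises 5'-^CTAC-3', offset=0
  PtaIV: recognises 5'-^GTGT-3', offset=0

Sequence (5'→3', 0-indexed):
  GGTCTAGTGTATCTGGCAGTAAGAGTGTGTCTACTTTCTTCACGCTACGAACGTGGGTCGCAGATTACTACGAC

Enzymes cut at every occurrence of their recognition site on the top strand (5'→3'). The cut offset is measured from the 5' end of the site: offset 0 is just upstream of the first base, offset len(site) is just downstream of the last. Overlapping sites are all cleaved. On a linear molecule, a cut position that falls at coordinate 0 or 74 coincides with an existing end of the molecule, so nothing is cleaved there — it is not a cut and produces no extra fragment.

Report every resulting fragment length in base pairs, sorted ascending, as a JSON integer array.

Scan for sites:
  NpsVI (GTCTA, off=4): starts [1, 28] → cuts [5, 32]
  WciIV (GTCGC, off=1): starts [56] → cuts [57]
  FykIII (GGCAGTAA, off=4): starts [14] → cuts [18]
  IvoI (CTAC, off=0): starts [30, 44, 67] → cuts [30, 44, 67]
  PtaIV (GTGT, off=0): starts [6, 24, 26] → cuts [6, 24, 26]

Pooled cuts: [5, 6, 18, 24, 26, 30, 32, 44, 57, 67]

Fragments:
  [0,5): 5 bp
  [5,6): 1 bp
  [6,18): 12 bp
  [18,24): 6 bp
  [24,26): 2 bp
  [26,30): 4 bp
  [30,32): 2 bp
  [32,44): 12 bp
  [44,57): 13 bp
  [57,67): 10 bp
  [67,74): 7 bp

[1,2,2,4,5,6,7,10,12,12,13]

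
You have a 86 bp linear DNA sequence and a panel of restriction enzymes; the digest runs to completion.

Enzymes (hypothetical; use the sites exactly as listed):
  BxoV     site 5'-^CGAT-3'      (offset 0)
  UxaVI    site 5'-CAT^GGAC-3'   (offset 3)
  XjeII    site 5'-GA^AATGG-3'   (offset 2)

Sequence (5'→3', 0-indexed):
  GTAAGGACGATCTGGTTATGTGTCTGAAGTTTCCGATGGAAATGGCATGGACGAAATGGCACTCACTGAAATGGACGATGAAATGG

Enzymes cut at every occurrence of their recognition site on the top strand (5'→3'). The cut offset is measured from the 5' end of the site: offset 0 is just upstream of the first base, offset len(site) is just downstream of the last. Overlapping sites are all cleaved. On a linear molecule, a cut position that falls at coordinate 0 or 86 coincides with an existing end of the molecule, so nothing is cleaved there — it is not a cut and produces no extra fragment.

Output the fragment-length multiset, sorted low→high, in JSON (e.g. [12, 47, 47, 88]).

[5,6,6,6,7,7,8,15,26]

Scan for sites:
  BxoV CGAT/0: at [7, 33, 75] ⇒ [7, 33, 75]
  UxaVI CATGGAC/3: at [45] ⇒ [48]
  XjeII GAAATGG/2: at [38, 52, 67, 79] ⇒ [40, 54, 69, 81]

All cut coordinates (distinct, sorted): [7, 33, 40, 48, 54, 69, 75, 81]

Fragment lengths:
  [0,7): 7 bp
  [7,33): 26 bp
  [33,40): 7 bp
  [40,48): 8 bp
  [48,54): 6 bp
  [54,69): 15 bp
  [69,75): 6 bp
  [75,81): 6 bp
  [81,86): 5 bp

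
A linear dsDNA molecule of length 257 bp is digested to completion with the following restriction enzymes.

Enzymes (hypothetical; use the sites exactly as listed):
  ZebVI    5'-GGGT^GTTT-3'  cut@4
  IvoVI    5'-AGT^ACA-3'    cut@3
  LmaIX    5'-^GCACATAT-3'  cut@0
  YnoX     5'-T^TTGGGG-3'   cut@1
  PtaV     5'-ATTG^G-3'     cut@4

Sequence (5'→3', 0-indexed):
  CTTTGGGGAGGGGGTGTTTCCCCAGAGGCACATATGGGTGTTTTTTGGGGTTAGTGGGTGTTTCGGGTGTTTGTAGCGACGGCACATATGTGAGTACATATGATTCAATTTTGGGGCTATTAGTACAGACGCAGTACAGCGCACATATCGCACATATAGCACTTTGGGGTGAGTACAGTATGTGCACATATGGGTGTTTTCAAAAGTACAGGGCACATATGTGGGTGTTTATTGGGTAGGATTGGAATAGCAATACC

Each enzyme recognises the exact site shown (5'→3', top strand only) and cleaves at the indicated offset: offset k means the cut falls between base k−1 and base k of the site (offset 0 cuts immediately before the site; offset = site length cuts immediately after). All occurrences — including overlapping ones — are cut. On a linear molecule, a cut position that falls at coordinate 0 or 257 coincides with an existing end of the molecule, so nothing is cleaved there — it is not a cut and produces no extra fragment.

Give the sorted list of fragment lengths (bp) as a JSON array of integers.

Scan for sites:
  ZebVI GGGTGTTT/4: at [11, 35, 55, 64, 191, 222] ⇒ [15, 39, 59, 68, 195, 226]
  IvoVI AGTACA/3: at [92, 121, 132, 171, 204] ⇒ [95, 124, 135, 174, 207]
  LmaIX GCACATAT/0: at [27, 81, 140, 149, 183, 212] ⇒ [27, 81, 140, 149, 183, 212]
  YnoX TTTGGGG/1: at [1, 43, 109, 162] ⇒ [2, 44, 110, 163]
  PtaV ATTGG/4: at [230, 240] ⇒ [234, 244]

Pooled cuts: [2, 15, 27, 39, 44, 59, 68, 81, 95, 110, 124, 135, 140, 149, 163, 174, 183, 195, 207, 212, 226, 234, 244]

Fragment lengths:
  [0,2): 2 bp
  [2,15): 13 bp
  [15,27): 12 bp
  [27,39): 12 bp
  [39,44): 5 bp
  [44,59): 15 bp
  [59,68): 9 bp
  [68,81): 13 bp
  [81,95): 14 bp
  [95,110): 15 bp
  [110,124): 14 bp
  [124,135): 11 bp
  [135,140): 5 bp
  [140,149): 9 bp
  [149,163): 14 bp
  [163,174): 11 bp
  [174,183): 9 bp
  [183,195): 12 bp
  [195,207): 12 bp
  [207,212): 5 bp
  [212,226): 14 bp
  [226,234): 8 bp
  [234,244): 10 bp
  [244,257): 13 bp

[2,5,5,5,8,9,9,9,10,11,11,12,12,12,12,13,13,13,14,14,14,14,15,15]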